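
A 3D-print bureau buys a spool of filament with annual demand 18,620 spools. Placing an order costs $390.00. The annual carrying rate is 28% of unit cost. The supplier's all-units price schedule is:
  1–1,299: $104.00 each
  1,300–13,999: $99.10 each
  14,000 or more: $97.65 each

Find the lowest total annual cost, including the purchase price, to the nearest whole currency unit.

TC* ≈ $1,868,864

Holding cost per unit per year at price C is H = 0.28·C.
Candidates are each tier's EOQ (if it falls in that tier) and each price-break quantity.
EOQ at $104.00 = 706.2 (feasible in tier 1): TC = 18,620×$104.00 + (18,620/706.2)×390 + (706.2/2)×0.28×$104.00 = $1,957,045.19.
EOQ at $99.10 = 723.5 < 1300, so use break Q=1300: TC = 18,620×$99.10 + (18,620/1300.0)×390 + (1300.0/2)×0.28×$99.10 = $1,868,864.20.
EOQ at $97.65 = 728.8 < 14000, so use break Q=14000: TC = 18,620×$97.65 + (18,620/14000.0)×390 + (14000.0/2)×0.28×$97.65 = $2,010,155.70.
Lowest total cost among the candidates is at Q = 1300.0.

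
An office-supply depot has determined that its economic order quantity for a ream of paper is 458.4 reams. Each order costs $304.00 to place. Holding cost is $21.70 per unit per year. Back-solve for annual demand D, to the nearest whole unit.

Invert the EOQ relation Q*² = 2DS/H.
From Q* = √(2DS/H): D = Q*²H / (2S) = 458.4² × 21.7 / (2 × 304) = 7499.726.

D ≈ 7,500 reams per year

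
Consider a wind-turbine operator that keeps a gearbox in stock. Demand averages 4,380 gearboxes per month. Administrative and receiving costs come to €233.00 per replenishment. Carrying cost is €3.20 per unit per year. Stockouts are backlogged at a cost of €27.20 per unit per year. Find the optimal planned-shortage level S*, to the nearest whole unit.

Annual demand D = 4,380 × 12 = 52,560.
With planned backorders, Q* = √(2DS/H) · √((H+B)/B).
√(2DS/H) = √(2 × 52,560 × 233 / 3.2) = 2766.595.
√((H+B)/B) = √((3.2+27.2)/27.2) = 1.0572.
Q* ≈ 2924.812.
S* = Q* · H/(H+B) = 2924.812 × 3.2/30.4 ≈ 307.875.

S* ≈ 308 gearboxes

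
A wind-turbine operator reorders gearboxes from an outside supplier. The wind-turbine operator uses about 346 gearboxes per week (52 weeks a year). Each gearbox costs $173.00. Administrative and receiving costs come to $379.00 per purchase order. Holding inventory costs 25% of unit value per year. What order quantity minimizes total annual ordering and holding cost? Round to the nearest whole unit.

Annual demand D = 346 × 52 = 17,992.
Holding cost H = 0.25 × $173.00 = $43.2500 per unit per year.
EOQ = √(2DS / H) = √(2 × 17,992 × 379 / 43.25).
= √(13,637,936 / 43.25) = √315,328 ≈ 561.541.

Q* ≈ 562 gearboxes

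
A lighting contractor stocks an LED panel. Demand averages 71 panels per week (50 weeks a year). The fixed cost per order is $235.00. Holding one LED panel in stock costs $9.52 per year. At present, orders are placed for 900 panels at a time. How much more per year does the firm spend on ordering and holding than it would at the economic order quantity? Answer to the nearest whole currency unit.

Annual demand D = 71 × 50 = 3,550.
EOQ = √(2DS/H) = √(2 × 3,550 × 235 / 9.52) ≈ 418.64.
Cost at Q* = (D/Q*)S + (Q*/2)H = √(2DSH) ≈ $3,985.49.
Cost at Q = 900: (3,550/900)×235 + (900/2)×9.52 = $926.94 + $4,284.00 = $5,210.94.
Excess = $5,210.94 − $3,985.49 = $1,225.46.

Extra cost ≈ $1,225 per year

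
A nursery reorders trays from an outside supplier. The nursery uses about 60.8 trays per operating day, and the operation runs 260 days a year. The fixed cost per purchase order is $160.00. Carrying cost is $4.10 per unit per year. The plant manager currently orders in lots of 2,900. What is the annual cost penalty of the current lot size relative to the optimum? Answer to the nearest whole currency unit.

Annual demand D = 60.8 × 260 = 15,808.
EOQ = √(2DS/H) = √(2 × 15,808 × 160 / 4.1) ≈ 1110.76.
Cost at Q* = (D/Q*)S + (Q*/2)H = √(2DSH) ≈ $4,554.13.
Cost at Q = 2,900: (15,808/2,900)×160 + (2,900/2)×4.1 = $872.17 + $5,945.00 = $6,817.17.
Excess = $6,817.17 − $4,554.13 = $2,263.04.

Extra cost ≈ $2,263 per year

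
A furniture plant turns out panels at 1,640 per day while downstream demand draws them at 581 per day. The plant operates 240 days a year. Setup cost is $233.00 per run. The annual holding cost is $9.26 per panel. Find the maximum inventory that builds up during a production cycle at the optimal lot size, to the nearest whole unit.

I_max ≈ 2,129 panels

Annual demand D = 581 × 240 = 139,440.
Production build-up factor (1 − d/p) = 1 − 581/1,640 = 0.6457.
Q* = √(2DS / (H(1 − d/p))) = √(2 × 139,440 × 233 / (9.26 × 0.6457)).
= √(64,979,040 / 5.9795) ≈ 3296.515.
Maximum inventory = Q*(1 − d/p) = 3296.515 × 0.6457 ≈ 2128.664.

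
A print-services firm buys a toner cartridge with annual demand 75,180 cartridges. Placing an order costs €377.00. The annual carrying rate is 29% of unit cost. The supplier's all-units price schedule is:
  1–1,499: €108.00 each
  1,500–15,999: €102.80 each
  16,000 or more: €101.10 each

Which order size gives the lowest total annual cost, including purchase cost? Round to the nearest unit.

Holding cost per unit per year at price C is H = 0.29·C.
For each price level, check whether its EOQ is feasible; otherwise the best quantity at that price is the breakpoint.
EOQ at €108.00 = 1345.3 (feasible in tier 1): TC = 75,180×€108.00 + (75,180/1345.3)×377 + (1345.3/2)×0.29×€108.00 = €8,161,575.46.
EOQ at €102.80 = 1378.9 < 1500, so use break Q=1500: TC = 75,180×€102.80 + (75,180/1500.0)×377 + (1500.0/2)×0.29×€102.80 = €7,769,758.24.
EOQ at €101.10 = 1390.5 < 16000, so use break Q=16000: TC = 75,180×€101.10 + (75,180/16000.0)×377 + (16000.0/2)×0.29×€101.10 = €7,837,021.43.
Lowest total cost is €7,769,758.24 at Q = 1500.0.

Q* ≈ 1,500 cartridges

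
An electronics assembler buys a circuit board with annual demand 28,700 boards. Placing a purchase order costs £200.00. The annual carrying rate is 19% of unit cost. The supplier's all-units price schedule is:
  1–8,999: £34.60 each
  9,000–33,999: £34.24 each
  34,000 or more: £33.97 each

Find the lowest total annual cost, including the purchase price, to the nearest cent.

TC* ≈ £1,001,707.32

Holding cost per unit per year at price C is H = 0.19·C.
Candidates are each tier's EOQ (if it falls in that tier) and each price-break quantity.
EOQ at £34.60 = 1321.5 (feasible in tier 1): TC = 28,700×£34.60 + (28,700/1321.5)×200 + (1321.5/2)×0.19×£34.60 = £1,001,707.32.
EOQ at £34.24 = 1328.4 < 9000, so use break Q=9000: TC = 28,700×£34.24 + (28,700/9000.0)×200 + (9000.0/2)×0.19×£34.24 = £1,012,600.98.
EOQ at £33.97 = 1333.7 < 34000, so use break Q=34000: TC = 28,700×£33.97 + (28,700/34000.0)×200 + (34000.0/2)×0.19×£33.97 = £1,084,830.92.
Lowest total cost among the candidates is at Q = 1321.5.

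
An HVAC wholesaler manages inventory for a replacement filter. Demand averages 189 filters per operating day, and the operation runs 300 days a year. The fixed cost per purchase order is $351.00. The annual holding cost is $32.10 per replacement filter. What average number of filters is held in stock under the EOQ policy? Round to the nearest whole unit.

Average inventory ≈ 557 filters

Annual demand D = 189 × 300 = 56,700.
The optimal lot size = √(2DS/H) = √(2 × 56,700 × 351 / 32.1) ≈ 1113.54.
Average inventory = Q*/2 ≈ 1113.54 / 2 = 556.772.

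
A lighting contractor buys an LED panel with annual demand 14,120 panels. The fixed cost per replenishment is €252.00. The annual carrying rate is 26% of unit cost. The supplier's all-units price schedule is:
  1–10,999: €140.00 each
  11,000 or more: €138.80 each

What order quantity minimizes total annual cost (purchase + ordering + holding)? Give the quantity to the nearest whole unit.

Q* ≈ 442 panels

Holding cost per unit per year at price C is H = 0.26·C.
Evaluate total cost at each tier's feasible EOQ or, if the EOQ is below the tier, at the tier's minimum quantity.
EOQ at €140.00 = 442.2 (feasible in tier 1): TC = 14,120×€140.00 + (14,120/442.2)×252 + (442.2/2)×0.26×€140.00 = €1,992,894.72.
EOQ at €138.80 = 444.1 < 11000, so use break Q=11000: TC = 14,120×€138.80 + (14,120/11000.0)×252 + (11000.0/2)×0.26×€138.80 = €2,158,663.48.
Lowest total cost is €1,992,894.72 at Q = 442.2.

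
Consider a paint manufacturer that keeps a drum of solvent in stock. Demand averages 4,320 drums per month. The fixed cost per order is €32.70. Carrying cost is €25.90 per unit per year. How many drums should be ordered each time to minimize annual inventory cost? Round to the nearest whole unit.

Annual demand D = 4,320 × 12 = 51,840.
EOQ = √(2DS / H) = √(2 × 51,840 × 32.7 / 25.9).
= √(3,390,336 / 25.9) = √130,901.0039 ≈ 361.802.

Q* ≈ 362 drums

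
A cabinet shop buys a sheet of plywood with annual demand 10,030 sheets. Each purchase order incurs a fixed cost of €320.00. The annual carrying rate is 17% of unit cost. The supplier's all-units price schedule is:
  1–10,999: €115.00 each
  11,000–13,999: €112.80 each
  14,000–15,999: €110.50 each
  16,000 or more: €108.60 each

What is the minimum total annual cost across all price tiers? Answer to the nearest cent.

TC* ≈ €1,164,652.47

Holding cost per unit per year at price C is H = 0.17·C.
Candidates are each tier's EOQ (if it falls in that tier) and each price-break quantity.
EOQ at €115.00 = 573.0 (feasible in tier 1): TC = 10,030×€115.00 + (10,030/573.0)×320 + (573.0/2)×0.17×€115.00 = €1,164,652.47.
EOQ at €112.80 = 578.6 < 11000, so use break Q=11000: TC = 10,030×€112.80 + (10,030/11000.0)×320 + (11000.0/2)×0.17×€112.80 = €1,237,143.78.
EOQ at €110.50 = 584.6 < 14000, so use break Q=14000: TC = 10,030×€110.50 + (10,030/14000.0)×320 + (14000.0/2)×0.17×€110.50 = €1,240,039.26.
EOQ at €108.60 = 589.7 < 16000, so use break Q=16000: TC = 10,030×€108.60 + (10,030/16000.0)×320 + (16000.0/2)×0.17×€108.60 = €1,237,154.60.
Lowest total cost among the candidates is at Q = 573.0.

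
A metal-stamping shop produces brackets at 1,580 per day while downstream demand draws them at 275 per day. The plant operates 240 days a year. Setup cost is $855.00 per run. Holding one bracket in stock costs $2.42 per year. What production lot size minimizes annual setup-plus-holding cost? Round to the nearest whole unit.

Annual demand D = 275 × 240 = 66,000.
Production build-up factor (1 − d/p) = 1 − 275/1,580 = 0.8259.
Q* = √(2DS / (H(1 − d/p))) = √(2 × 66,000 × 855 / (2.42 × 0.8259)).
= √(112,860,000 / 1.9988) ≈ 7514.250.

Q* ≈ 7,514 brackets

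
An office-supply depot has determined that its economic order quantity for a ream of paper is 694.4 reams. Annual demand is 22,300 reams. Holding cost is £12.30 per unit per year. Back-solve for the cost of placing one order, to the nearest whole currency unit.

S ≈ £133

Invert the EOQ relation Q*² = 2DS/H.
From Q* = √(2DS/H): S = Q*²H / (2D) = 694.4² × 12.3 / (2 × 22,300) = 132.9810.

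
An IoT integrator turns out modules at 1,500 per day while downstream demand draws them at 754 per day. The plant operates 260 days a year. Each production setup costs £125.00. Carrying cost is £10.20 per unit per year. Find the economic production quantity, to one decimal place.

Q* ≈ 3,108.3 modules

Annual demand D = 754 × 260 = 196,040.
Production build-up factor (1 − d/p) = 1 − 754/1,500 = 0.4973.
Q* = √(2DS / (H(1 − d/p))) = √(2 × 196,040 × 125 / (10.2 × 0.4973)).
= √(49,010,000 / 5.0728) ≈ 3108.268.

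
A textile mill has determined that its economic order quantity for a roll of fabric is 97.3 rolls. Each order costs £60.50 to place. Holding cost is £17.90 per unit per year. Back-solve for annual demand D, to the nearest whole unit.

D ≈ 1,401 rolls per year

The basic EOQ model gives Q* = √(2DS/H); rearrange for the unknown.
From Q* = √(2DS/H): D = Q*²H / (2S) = 97.3² × 17.9 / (2 × 60.5) = 1400.533.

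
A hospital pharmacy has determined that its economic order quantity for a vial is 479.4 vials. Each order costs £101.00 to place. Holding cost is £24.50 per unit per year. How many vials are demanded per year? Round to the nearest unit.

Squaring Q* = √(2DS/H) gives Q*² = 2DS/H.
From Q* = √(2DS/H): D = Q*²H / (2S) = 479.4² × 24.5 / (2 × 101) = 27874.737.

D ≈ 27,875 vials per year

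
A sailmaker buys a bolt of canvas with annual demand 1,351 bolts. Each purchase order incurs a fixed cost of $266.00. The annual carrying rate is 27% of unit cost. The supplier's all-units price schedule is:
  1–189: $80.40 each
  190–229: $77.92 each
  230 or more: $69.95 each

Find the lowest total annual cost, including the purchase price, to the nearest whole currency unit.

Holding cost per unit per year at price C is H = 0.27·C.
Candidates are each tier's EOQ (if it falls in that tier) and each price-break quantity.
EOQ at $80.40 = 182.0 (feasible in tier 1): TC = 1,351×$80.40 + (1,351/182.0)×266 + (182.0/2)×0.27×$80.40 = $112,570.37.
EOQ at $77.92 = 184.8 < 190, so use break Q=190: TC = 1,351×$77.92 + (1,351/190.0)×266 + (190.0/2)×0.27×$77.92 = $109,159.97.
EOQ at $69.95 = 195.1 < 230, so use break Q=230: TC = 1,351×$69.95 + (1,351/230.0)×266 + (230.0/2)×0.27×$69.95 = $98,236.86.
Lowest total cost among the candidates is at Q = 230.0.

TC* ≈ $98,237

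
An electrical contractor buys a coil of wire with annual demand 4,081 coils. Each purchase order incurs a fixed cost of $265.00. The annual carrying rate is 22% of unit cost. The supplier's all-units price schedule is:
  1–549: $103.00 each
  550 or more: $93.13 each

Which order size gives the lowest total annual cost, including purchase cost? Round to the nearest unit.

Holding cost per unit per year at price C is H = 0.22·C.
For each price level, check whether its EOQ is feasible; otherwise the best quantity at that price is the breakpoint.
EOQ at $103.00 = 309.0 (feasible in tier 1): TC = 4,081×$103.00 + (4,081/309.0)×265 + (309.0/2)×0.22×$103.00 = $427,343.86.
EOQ at $93.13 = 324.9 < 550, so use break Q=550: TC = 4,081×$93.13 + (4,081/550.0)×265 + (550.0/2)×0.22×$93.13 = $387,664.19.
Lowest total cost is $387,664.19 at Q = 550.0.

Q* ≈ 550 coils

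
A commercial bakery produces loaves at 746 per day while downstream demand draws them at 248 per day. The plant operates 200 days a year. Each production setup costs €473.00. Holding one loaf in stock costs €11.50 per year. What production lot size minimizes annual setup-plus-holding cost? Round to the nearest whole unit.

Annual demand D = 248 × 200 = 49,600.
Production build-up factor (1 − d/p) = 1 − 248/746 = 0.6676.
Q* = √(2DS / (H(1 − d/p))) = √(2 × 49,600 × 473 / (11.5 × 0.6676)).
= √(46,921,600 / 7.6769) ≈ 2472.249.

Q* ≈ 2,472 loaves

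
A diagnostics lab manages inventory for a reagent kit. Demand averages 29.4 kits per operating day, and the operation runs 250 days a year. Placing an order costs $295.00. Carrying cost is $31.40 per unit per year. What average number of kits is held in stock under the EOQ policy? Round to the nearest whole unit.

Average inventory ≈ 186 kits

Annual demand D = 29.4 × 250 = 7,350.
The optimal lot size = √(2DS/H) = √(2 × 7,350 × 295 / 31.4) ≈ 371.62.
Average inventory = Q*/2 ≈ 371.62 / 2 = 185.812.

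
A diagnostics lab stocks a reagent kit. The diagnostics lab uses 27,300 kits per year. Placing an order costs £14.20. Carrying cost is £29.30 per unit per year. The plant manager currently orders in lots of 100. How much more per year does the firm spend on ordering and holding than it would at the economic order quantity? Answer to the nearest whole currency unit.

EOQ = √(2DS/H) = √(2 × 27,300 × 14.2 / 29.3) ≈ 162.67.
Cost at Q* = (D/Q*)S + (Q*/2)H = √(2DSH) ≈ £4,766.22.
Cost at Q = 100: (27,300/100)×14.2 + (100/2)×29.3 = £3,876.60 + £1,465.00 = £5,341.60.
Excess = £5,341.60 − £4,766.22 = £575.38.

Extra cost ≈ £575 per year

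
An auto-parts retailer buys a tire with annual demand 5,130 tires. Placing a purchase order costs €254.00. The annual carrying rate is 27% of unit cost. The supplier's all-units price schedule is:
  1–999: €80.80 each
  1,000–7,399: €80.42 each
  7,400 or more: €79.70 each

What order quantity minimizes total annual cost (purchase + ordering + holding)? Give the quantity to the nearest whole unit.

Holding cost per unit per year at price C is H = 0.27·C.
Evaluate total cost at each tier's feasible EOQ or, if the EOQ is below the tier, at the tier's minimum quantity.
EOQ at €80.80 = 345.6 (feasible in tier 1): TC = 5,130×€80.80 + (5,130/345.6)×254 + (345.6/2)×0.27×€80.80 = €422,044.12.
EOQ at €80.42 = 346.4 < 1000, so use break Q=1000: TC = 5,130×€80.42 + (5,130/1000.0)×254 + (1000.0/2)×0.27×€80.42 = €424,714.32.
EOQ at €79.70 = 348.0 < 7400, so use break Q=7400: TC = 5,130×€79.70 + (5,130/7400.0)×254 + (7400.0/2)×0.27×€79.70 = €488,657.38.
Lowest total cost is €422,044.12 at Q = 345.6.

Q* ≈ 346 tires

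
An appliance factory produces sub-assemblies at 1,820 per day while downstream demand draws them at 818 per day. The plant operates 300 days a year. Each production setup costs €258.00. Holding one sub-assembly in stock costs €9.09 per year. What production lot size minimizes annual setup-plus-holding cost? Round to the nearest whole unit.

Q* ≈ 5,030 sub-assemblies

Annual demand D = 818 × 300 = 245,400.
Production build-up factor (1 − d/p) = 1 − 818/1,820 = 0.5505.
Q* = √(2DS / (H(1 − d/p))) = √(2 × 245,400 × 258 / (9.09 × 0.5505)).
= √(126,626,400 / 5.0045) ≈ 5030.163.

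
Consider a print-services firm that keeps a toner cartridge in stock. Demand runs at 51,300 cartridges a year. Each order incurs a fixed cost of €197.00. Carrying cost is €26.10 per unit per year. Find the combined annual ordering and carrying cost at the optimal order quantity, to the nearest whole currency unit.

TC* ≈ €22,968

The optimal lot size = √(2DS/H) = √(2 × 51,300 × 197 / 26.1) ≈ 880.01.
At Q*, ordering cost (D/Q*)S equals holding cost (Q*/2)H, each = √(DSH/2).
Minimum total = √(2DSH) = √(2 × 51,300 × 197 × 26.1) ≈ 22968.205.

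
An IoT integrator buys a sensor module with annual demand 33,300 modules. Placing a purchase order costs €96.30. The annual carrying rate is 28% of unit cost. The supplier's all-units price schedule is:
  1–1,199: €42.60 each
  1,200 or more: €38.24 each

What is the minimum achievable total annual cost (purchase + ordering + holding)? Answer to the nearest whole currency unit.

TC* ≈ €1,282,489

Holding cost per unit per year at price C is H = 0.28·C.
For each price level, check whether its EOQ is feasible; otherwise the best quantity at that price is the breakpoint.
EOQ at €42.60 = 733.3 (feasible in tier 1): TC = 33,300×€42.60 + (33,300/733.3)×96.3 + (733.3/2)×0.28×€42.60 = €1,427,326.50.
EOQ at €38.24 = 773.9 < 1200, so use break Q=1200: TC = 33,300×€38.24 + (33,300/1200.0)×96.3 + (1200.0/2)×0.28×€38.24 = €1,282,488.65.
Lowest total cost among the candidates is at Q = 1200.0.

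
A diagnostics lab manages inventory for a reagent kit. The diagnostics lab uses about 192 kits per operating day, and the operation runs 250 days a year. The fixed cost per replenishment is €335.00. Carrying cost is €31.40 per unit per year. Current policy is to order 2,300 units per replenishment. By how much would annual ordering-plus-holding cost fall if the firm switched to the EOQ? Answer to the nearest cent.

Extra cost ≈ €11,323.58 per year

Annual demand D = 192 × 250 = 48,000.
EOQ = √(2DS/H) = √(2 × 48,000 × 335 / 31.4) ≈ 1012.03.
Cost at Q* = (D/Q*)S + (Q*/2)H = √(2DSH) ≈ €31,777.73.
Cost at Q = 2,300: (48,000/2,300)×335 + (2,300/2)×31.4 = €6,991.30 + €36,110.00 = €43,101.30.
Excess = €43,101.30 − €31,777.73 = €11,323.58.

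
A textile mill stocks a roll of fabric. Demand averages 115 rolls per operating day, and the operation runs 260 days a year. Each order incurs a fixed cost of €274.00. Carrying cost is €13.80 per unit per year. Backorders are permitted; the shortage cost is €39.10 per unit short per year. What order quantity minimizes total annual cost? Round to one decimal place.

Q* ≈ 1,267.4 rolls

Annual demand D = 115 × 260 = 29,900.
With planned backorders, Q* = √(2DS/H) · √((H+B)/B).
√(2DS/H) = √(2 × 29,900 × 274 / 13.8) = 1089.648.
√((H+B)/B) = √((13.8+39.1)/39.1) = 1.1632.
Q* ≈ 1267.435.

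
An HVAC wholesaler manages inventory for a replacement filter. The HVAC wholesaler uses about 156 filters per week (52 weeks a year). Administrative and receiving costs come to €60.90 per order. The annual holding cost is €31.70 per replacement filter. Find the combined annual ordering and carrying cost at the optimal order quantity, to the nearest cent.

TC* ≈ €5,596.51

Annual demand D = 156 × 52 = 8,112.
EOQ = √(2DS/H) = √(2 × 8,112 × 60.9 / 31.7) ≈ 176.55.
At Q*, ordering cost (D/Q*)S equals holding cost (Q*/2)H, each = √(DSH/2).
Minimum total = √(2DSH) = √(2 × 8,112 × 60.9 × 31.7) ≈ 5596.510.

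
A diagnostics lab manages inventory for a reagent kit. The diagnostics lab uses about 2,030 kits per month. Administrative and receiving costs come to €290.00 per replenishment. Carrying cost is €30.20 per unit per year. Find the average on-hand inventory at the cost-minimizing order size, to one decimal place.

Average inventory ≈ 342.0 kits

Annual demand D = 2,030 × 12 = 24,360.
EOQ = √(2DS/H) = √(2 × 24,360 × 290 / 30.2) ≈ 683.99.
Average inventory = Q*/2 ≈ 683.99 / 2 = 341.995.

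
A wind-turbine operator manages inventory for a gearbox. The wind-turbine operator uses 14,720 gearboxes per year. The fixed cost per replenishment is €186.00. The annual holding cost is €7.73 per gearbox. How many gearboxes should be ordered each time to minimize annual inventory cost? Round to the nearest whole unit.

EOQ = √(2DS / H) = √(2 × 14,720 × 186 / 7.73).
= √(5,475,840 / 7.73) = √708,388.0983 ≈ 841.658.

Q* ≈ 842 gearboxes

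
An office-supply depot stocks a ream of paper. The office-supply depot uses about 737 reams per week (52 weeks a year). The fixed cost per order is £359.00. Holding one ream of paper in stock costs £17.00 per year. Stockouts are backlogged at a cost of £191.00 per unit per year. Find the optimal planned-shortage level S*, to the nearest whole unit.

Annual demand D = 737 × 52 = 38,324.
With planned backorders, Q* = √(2DS/H) · √((H+B)/B).
√(2DS/H) = √(2 × 38,324 × 359 / 17) = 1272.252.
√((H+B)/B) = √((17+191)/191) = 1.0436.
Q* ≈ 1327.664.
S* = Q* · H/(H+B) = 1327.664 × 17/208 ≈ 108.511.

S* ≈ 109 reams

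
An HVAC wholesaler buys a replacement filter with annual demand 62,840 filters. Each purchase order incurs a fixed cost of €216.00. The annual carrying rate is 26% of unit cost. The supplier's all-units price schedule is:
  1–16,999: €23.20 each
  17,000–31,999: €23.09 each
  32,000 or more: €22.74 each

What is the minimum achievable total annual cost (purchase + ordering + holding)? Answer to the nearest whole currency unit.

Holding cost per unit per year at price C is H = 0.26·C.
Candidates are each tier's EOQ (if it falls in that tier) and each price-break quantity.
EOQ at €23.20 = 2121.4 (feasible in tier 1): TC = 62,840×€23.20 + (62,840/2121.4)×216 + (2121.4/2)×0.26×€23.20 = €1,470,684.48.
EOQ at €23.09 = 2126.5 < 17000, so use break Q=17000: TC = 62,840×€23.09 + (62,840/17000.0)×216 + (17000.0/2)×0.26×€23.09 = €1,502,802.94.
EOQ at €22.74 = 2142.8 < 32000, so use break Q=32000: TC = 62,840×€22.74 + (62,840/32000.0)×216 + (32000.0/2)×0.26×€22.74 = €1,524,004.17.
Lowest total cost among the candidates is at Q = 2121.4.

TC* ≈ €1,470,684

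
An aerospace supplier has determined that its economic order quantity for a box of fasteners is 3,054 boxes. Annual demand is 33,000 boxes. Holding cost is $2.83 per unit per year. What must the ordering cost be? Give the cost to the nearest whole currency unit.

Invert the EOQ relation Q*² = 2DS/H.
From Q* = √(2DS/H): S = Q*²H / (2D) = 3,054² × 2.83 / (2 × 33,000) = 399.9269.

S ≈ $400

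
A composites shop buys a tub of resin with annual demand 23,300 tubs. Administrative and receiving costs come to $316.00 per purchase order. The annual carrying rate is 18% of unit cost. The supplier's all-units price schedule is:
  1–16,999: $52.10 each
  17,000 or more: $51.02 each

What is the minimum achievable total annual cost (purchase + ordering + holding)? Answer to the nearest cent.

Holding cost per unit per year at price C is H = 0.18·C.
Candidates are each tier's EOQ (if it falls in that tier) and each price-break quantity.
EOQ at $52.10 = 1253.1 (feasible in tier 1): TC = 23,300×$52.10 + (23,300/1253.1)×316 + (1253.1/2)×0.18×$52.10 = $1,225,681.45.
EOQ at $51.02 = 1266.3 < 17000, so use break Q=17000: TC = 23,300×$51.02 + (23,300/17000.0)×316 + (17000.0/2)×0.18×$51.02 = $1,267,259.71.
Lowest total cost among the candidates is at Q = 1253.1.

TC* ≈ $1,225,681.45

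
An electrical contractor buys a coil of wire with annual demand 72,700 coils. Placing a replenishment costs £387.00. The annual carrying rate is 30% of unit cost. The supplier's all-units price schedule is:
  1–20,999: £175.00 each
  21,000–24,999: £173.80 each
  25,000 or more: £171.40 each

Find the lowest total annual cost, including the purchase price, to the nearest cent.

TC* ≈ £12,776,852.23

Holding cost per unit per year at price C is H = 0.30·C.
Candidates are each tier's EOQ (if it falls in that tier) and each price-break quantity.
EOQ at £175.00 = 1035.3 (feasible in tier 1): TC = 72,700×£175.00 + (72,700/1035.3)×387 + (1035.3/2)×0.30×£175.00 = £12,776,852.23.
EOQ at £173.80 = 1038.8 < 21000, so use break Q=21000: TC = 72,700×£173.80 + (72,700/21000.0)×387 + (21000.0/2)×0.30×£173.80 = £13,184,069.76.
EOQ at £171.40 = 1046.1 < 25000, so use break Q=25000: TC = 72,700×£171.40 + (72,700/25000.0)×387 + (25000.0/2)×0.30×£171.40 = £13,104,655.40.
Lowest total cost among the candidates is at Q = 1035.3.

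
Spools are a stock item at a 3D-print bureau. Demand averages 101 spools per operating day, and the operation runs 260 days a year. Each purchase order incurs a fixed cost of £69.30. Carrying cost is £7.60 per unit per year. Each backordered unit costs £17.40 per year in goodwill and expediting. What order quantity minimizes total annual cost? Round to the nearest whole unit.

Annual demand D = 101 × 260 = 26,260.
With planned backorders, Q* = √(2DS/H) · √((H+B)/B).
√(2DS/H) = √(2 × 26,260 × 69.3 / 7.6) = 692.026.
√((H+B)/B) = √((7.6+17.4)/17.4) = 1.1987.
Q* ≈ 829.502.

Q* ≈ 830 spools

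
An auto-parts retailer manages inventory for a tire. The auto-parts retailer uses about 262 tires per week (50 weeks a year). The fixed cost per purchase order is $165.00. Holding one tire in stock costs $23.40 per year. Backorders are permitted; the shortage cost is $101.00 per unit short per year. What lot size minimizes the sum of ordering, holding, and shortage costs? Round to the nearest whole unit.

Q* ≈ 477 tires

Annual demand D = 262 × 50 = 13,100.
With planned backorders, Q* = √(2DS/H) · √((H+B)/B).
√(2DS/H) = √(2 × 13,100 × 165 / 23.4) = 429.818.
√((H+B)/B) = √((23.4+101)/101) = 1.1098.
Q* ≈ 477.017.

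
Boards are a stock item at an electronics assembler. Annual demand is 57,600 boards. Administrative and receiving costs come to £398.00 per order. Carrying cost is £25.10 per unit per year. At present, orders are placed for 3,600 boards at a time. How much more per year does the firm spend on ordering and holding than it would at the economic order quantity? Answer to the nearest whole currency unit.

Extra cost ≈ £17,624 per year

EOQ = √(2DS/H) = √(2 × 57,600 × 398 / 25.1) ≈ 1351.55.
Cost at Q* = (D/Q*)S + (Q*/2)H = √(2DSH) ≈ £33,923.81.
Cost at Q = 3,600: (57,600/3,600)×398 + (3,600/2)×25.1 = £6,368.00 + £45,180.00 = £51,548.00.
Excess = £51,548.00 − £33,923.81 = £17,624.19.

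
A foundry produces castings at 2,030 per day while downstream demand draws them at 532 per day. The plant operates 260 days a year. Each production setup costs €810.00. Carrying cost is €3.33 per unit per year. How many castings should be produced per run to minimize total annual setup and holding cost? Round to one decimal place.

Q* ≈ 9,549.3 castings

Annual demand D = 532 × 260 = 138,320.
Production build-up factor (1 − d/p) = 1 − 532/2,030 = 0.7379.
Q* = √(2DS / (H(1 − d/p))) = √(2 × 138,320 × 810 / (3.33 × 0.7379)).
= √(224,078,400 / 2.4573) ≈ 9549.266.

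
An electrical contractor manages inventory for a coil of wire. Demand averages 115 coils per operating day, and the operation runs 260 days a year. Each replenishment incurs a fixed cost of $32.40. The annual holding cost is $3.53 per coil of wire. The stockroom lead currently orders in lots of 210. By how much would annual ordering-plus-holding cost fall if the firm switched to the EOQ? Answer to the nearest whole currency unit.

Extra cost ≈ $2,369 per year

Annual demand D = 115 × 260 = 29,900.
EOQ = √(2DS/H) = √(2 × 29,900 × 32.4 / 3.53) ≈ 740.86.
Cost at Q* = (D/Q*)S + (Q*/2)H = √(2DSH) ≈ $2,615.23.
Cost at Q = 210: (29,900/210)×32.4 + (210/2)×3.53 = $4,613.14 + $370.65 = $4,983.79.
Excess = $4,983.79 − $2,615.23 = $2,368.56.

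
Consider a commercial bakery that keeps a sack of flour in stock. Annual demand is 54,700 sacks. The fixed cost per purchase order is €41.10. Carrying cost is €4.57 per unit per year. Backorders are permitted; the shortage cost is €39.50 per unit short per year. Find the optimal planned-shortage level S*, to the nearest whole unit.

S* ≈ 109 sacks

With planned backorders, Q* = √(2DS/H) · √((H+B)/B).
√(2DS/H) = √(2 × 54,700 × 41.1 / 4.57) = 991.908.
√((H+B)/B) = √((4.57+39.5)/39.5) = 1.0563.
Q* ≈ 1047.718.
S* = Q* · H/(H+B) = 1047.718 × 4.57/44.07 ≈ 108.647.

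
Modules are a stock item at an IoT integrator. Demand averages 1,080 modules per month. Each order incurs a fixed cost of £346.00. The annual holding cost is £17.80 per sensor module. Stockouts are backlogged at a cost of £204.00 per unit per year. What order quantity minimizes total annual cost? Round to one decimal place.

Q* ≈ 740.1 modules

Annual demand D = 1,080 × 12 = 12,960.
With planned backorders, Q* = √(2DS/H) · √((H+B)/B).
√(2DS/H) = √(2 × 12,960 × 346 / 17.8) = 709.816.
√((H+B)/B) = √((17.8+204)/204) = 1.0427.
Q* ≈ 740.135.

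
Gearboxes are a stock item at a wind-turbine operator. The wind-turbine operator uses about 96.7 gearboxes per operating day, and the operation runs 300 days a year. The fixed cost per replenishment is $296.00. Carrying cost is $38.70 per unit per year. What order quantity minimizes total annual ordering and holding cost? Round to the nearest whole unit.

Q* ≈ 666 gearboxes

Annual demand D = 96.7 × 300 = 29,010.
EOQ = √(2DS / H) = √(2 × 29,010 × 296 / 38.7).
= √(17,173,920 / 38.7) = √443,770.5426 ≈ 666.161.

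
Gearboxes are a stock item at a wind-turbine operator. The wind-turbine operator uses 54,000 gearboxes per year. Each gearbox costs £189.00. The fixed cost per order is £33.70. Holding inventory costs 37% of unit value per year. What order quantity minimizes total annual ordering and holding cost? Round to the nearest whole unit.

Q* ≈ 228 gearboxes

Holding cost H = 0.37 × £189.00 = £69.9300 per unit per year.
EOQ = √(2DS / H) = √(2 × 54,000 × 33.7 / 69.93).
= √(3,639,600 / 69.93) = √52,046.332 ≈ 228.137.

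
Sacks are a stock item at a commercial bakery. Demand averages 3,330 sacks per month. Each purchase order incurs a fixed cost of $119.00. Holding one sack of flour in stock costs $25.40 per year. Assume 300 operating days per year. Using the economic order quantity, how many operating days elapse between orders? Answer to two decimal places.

Annual demand D = 3,330 × 12 = 39,960.
The optimal lot size = √(2DS/H) = √(2 × 39,960 × 119 / 25.4) ≈ 611.91.
Cycle time = Q*/D × 300 = 611.91 / 39,960 × 300 ≈ 4.594 days.

T ≈ 4.59 days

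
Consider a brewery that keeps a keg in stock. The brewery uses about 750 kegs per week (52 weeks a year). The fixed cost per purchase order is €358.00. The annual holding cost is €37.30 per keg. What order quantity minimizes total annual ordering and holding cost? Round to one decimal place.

Q* ≈ 865.2 kegs

Annual demand D = 750 × 52 = 39,000.
EOQ = √(2DS / H) = √(2 × 39,000 × 358 / 37.3).
= √(27,924,000 / 37.3) = √748,632.7078 ≈ 865.236.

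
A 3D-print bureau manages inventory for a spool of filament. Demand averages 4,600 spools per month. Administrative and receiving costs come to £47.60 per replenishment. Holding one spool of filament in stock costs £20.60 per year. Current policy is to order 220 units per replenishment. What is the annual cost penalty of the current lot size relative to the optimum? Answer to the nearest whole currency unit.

Annual demand D = 4,600 × 12 = 55,200.
EOQ = √(2DS/H) = √(2 × 55,200 × 47.6 / 20.6) ≈ 505.07.
Cost at Q* = (D/Q*)S + (Q*/2)H = √(2DSH) ≈ £10,404.51.
Cost at Q = 220: (55,200/220)×47.6 + (220/2)×20.6 = £11,943.27 + £2,266.00 = £14,209.27.
Excess = £14,209.27 − £10,404.51 = £3,804.76.

Extra cost ≈ £3,805 per year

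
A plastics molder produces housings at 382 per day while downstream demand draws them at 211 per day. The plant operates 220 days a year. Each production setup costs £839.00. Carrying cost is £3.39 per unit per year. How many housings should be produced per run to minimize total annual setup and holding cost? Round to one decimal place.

Annual demand D = 211 × 220 = 46,420.
Production build-up factor (1 − d/p) = 1 − 211/382 = 0.4476.
Q* = √(2DS / (H(1 − d/p))) = √(2 × 46,420 × 839 / (3.39 × 0.4476)).
= √(77,892,760 / 1.5175) ≈ 7164.441.

Q* ≈ 7,164.4 housings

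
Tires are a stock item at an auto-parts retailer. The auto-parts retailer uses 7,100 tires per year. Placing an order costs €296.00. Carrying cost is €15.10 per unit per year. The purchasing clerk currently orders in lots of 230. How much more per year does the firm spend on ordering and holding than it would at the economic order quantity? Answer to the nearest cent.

Extra cost ≈ €2,907.19 per year

EOQ = √(2DS/H) = √(2 × 7,100 × 296 / 15.1) ≈ 527.60.
Cost at Q* = (D/Q*)S + (Q*/2)H = √(2DSH) ≈ €7,966.70.
Cost at Q = 230: (7,100/230)×296 + (230/2)×15.1 = €9,137.39 + €1,736.50 = €10,873.89.
Excess = €10,873.89 − €7,966.70 = €2,907.19.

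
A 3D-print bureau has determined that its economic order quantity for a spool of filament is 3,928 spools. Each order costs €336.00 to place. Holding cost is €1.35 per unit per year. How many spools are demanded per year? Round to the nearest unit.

Squaring Q* = √(2DS/H) gives Q*² = 2DS/H.
From Q* = √(2DS/H): D = Q*²H / (2S) = 3,928² × 1.35 / (2 × 336) = 30996.129.

D ≈ 30,996 spools per year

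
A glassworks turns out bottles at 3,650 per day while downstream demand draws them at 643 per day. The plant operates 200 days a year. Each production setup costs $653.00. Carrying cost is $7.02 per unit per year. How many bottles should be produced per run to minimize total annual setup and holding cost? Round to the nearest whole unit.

Q* ≈ 5,389 bottles

Annual demand D = 643 × 200 = 128,600.
Production build-up factor (1 − d/p) = 1 − 643/3,650 = 0.8238.
Q* = √(2DS / (H(1 − d/p))) = √(2 × 128,600 × 653 / (7.02 × 0.8238)).
= √(167,951,600 / 5.7833) ≈ 5388.939.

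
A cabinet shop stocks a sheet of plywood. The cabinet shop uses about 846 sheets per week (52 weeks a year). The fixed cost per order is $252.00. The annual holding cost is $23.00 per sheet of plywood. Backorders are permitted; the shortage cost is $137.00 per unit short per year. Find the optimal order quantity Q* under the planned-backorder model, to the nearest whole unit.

Q* ≈ 1,061 sheets

Annual demand D = 846 × 52 = 43,992.
With planned backorders, Q* = √(2DS/H) · √((H+B)/B).
√(2DS/H) = √(2 × 43,992 × 252 / 23) = 981.834.
√((H+B)/B) = √((23+137)/137) = 1.0807.
Q* ≈ 1061.055.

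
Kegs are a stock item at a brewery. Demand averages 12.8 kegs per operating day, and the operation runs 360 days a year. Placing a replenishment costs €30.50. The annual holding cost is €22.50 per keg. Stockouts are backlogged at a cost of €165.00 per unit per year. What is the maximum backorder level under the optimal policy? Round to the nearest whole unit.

S* ≈ 14 kegs

Annual demand D = 12.8 × 360 = 4,608.
With planned backorders, Q* = √(2DS/H) · √((H+B)/B).
√(2DS/H) = √(2 × 4,608 × 30.5 / 22.5) = 111.771.
√((H+B)/B) = √((22.5+165)/165) = 1.0660.
Q* ≈ 119.148.
S* = Q* · H/(H+B) = 119.148 × 22.5/187.5 ≈ 14.298.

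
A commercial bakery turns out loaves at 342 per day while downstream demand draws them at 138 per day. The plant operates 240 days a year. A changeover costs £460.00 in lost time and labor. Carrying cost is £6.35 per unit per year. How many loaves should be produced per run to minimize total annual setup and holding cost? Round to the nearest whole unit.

Annual demand D = 138 × 240 = 33,120.
Production build-up factor (1 − d/p) = 1 − 138/342 = 0.5965.
Q* = √(2DS / (H(1 − d/p))) = √(2 × 33,120 × 460 / (6.35 × 0.5965)).
= √(30,470,400 / 3.7877) ≈ 2836.287.

Q* ≈ 2,836 loaves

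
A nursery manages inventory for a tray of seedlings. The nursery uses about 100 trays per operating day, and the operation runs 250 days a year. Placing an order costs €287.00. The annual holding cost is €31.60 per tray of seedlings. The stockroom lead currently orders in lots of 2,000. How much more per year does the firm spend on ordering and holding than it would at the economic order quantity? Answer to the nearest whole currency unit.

Extra cost ≈ €13,893 per year

Annual demand D = 100 × 250 = 25,000.
EOQ = √(2DS/H) = √(2 × 25,000 × 287 / 31.6) ≈ 673.88.
Cost at Q* = (D/Q*)S + (Q*/2)H = √(2DSH) ≈ €21,294.60.
Cost at Q = 2,000: (25,000/2,000)×287 + (2,000/2)×31.6 = €3,587.50 + €31,600.00 = €35,187.50.
Excess = €35,187.50 − €21,294.60 = €13,892.90.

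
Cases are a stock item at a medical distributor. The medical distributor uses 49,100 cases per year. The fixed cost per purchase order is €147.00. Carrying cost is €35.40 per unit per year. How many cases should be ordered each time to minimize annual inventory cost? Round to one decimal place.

EOQ = √(2DS / H) = √(2 × 49,100 × 147 / 35.4).
= √(14,435,400 / 35.4) = √407,779.661 ≈ 638.576.

Q* ≈ 638.6 cases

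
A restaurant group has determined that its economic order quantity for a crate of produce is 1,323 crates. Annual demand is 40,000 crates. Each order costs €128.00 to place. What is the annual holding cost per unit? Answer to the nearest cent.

H ≈ €5.85

Invert the EOQ relation Q*² = 2DS/H.
From Q* = √(2DS/H): H = 2DS / Q*² = 2 × 40,000 × 128 / 1,323² = 5.8503.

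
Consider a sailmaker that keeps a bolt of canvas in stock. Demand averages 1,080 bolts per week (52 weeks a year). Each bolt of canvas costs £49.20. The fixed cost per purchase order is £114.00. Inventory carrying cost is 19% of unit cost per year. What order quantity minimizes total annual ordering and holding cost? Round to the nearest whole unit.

Annual demand D = 1,080 × 52 = 56,160.
Holding cost H = 0.19 × £49.20 = £9.3480 per unit per year.
EOQ = √(2DS / H) = √(2 × 56,160 × 114 / 9.348).
= √(12,804,480 / 9.348) = √1,369,756.0976 ≈ 1170.366.

Q* ≈ 1,170 bolts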